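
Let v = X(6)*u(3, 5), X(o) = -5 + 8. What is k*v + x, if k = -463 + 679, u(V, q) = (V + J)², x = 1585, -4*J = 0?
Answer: 7417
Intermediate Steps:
J = 0 (J = -¼*0 = 0)
X(o) = 3
u(V, q) = V² (u(V, q) = (V + 0)² = V²)
v = 27 (v = 3*3² = 3*9 = 27)
k = 216
k*v + x = 216*27 + 1585 = 5832 + 1585 = 7417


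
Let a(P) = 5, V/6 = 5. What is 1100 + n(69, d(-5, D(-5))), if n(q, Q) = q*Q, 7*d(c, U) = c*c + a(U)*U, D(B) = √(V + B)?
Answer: 11150/7 ≈ 1592.9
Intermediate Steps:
V = 30 (V = 6*5 = 30)
D(B) = √(30 + B)
d(c, U) = c²/7 + 5*U/7 (d(c, U) = (c*c + 5*U)/7 = (c² + 5*U)/7 = c²/7 + 5*U/7)
n(q, Q) = Q*q
1100 + n(69, d(-5, D(-5))) = 1100 + ((⅐)*(-5)² + 5*√(30 - 5)/7)*69 = 1100 + ((⅐)*25 + 5*√25/7)*69 = 1100 + (25/7 + (5/7)*5)*69 = 1100 + (25/7 + 25/7)*69 = 1100 + (50/7)*69 = 1100 + 3450/7 = 11150/7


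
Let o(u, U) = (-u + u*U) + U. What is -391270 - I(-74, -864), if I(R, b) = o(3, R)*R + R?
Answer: -413322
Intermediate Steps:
o(u, U) = U - u + U*u (o(u, U) = (-u + U*u) + U = U - u + U*u)
I(R, b) = R + R*(-3 + 4*R) (I(R, b) = (R - 1*3 + R*3)*R + R = (R - 3 + 3*R)*R + R = (-3 + 4*R)*R + R = R*(-3 + 4*R) + R = R + R*(-3 + 4*R))
-391270 - I(-74, -864) = -391270 - 2*(-74)*(-1 + 2*(-74)) = -391270 - 2*(-74)*(-1 - 148) = -391270 - 2*(-74)*(-149) = -391270 - 1*22052 = -391270 - 22052 = -413322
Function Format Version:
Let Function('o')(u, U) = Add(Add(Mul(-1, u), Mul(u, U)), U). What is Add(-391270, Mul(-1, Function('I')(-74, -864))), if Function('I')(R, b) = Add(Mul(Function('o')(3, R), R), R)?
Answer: -413322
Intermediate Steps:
Function('o')(u, U) = Add(U, Mul(-1, u), Mul(U, u)) (Function('o')(u, U) = Add(Add(Mul(-1, u), Mul(U, u)), U) = Add(U, Mul(-1, u), Mul(U, u)))
Function('I')(R, b) = Add(R, Mul(R, Add(-3, Mul(4, R)))) (Function('I')(R, b) = Add(Mul(Add(R, Mul(-1, 3), Mul(R, 3)), R), R) = Add(Mul(Add(R, -3, Mul(3, R)), R), R) = Add(Mul(Add(-3, Mul(4, R)), R), R) = Add(Mul(R, Add(-3, Mul(4, R))), R) = Add(R, Mul(R, Add(-3, Mul(4, R)))))
Add(-391270, Mul(-1, Function('I')(-74, -864))) = Add(-391270, Mul(-1, Mul(2, -74, Add(-1, Mul(2, -74))))) = Add(-391270, Mul(-1, Mul(2, -74, Add(-1, -148)))) = Add(-391270, Mul(-1, Mul(2, -74, -149))) = Add(-391270, Mul(-1, 22052)) = Add(-391270, -22052) = -413322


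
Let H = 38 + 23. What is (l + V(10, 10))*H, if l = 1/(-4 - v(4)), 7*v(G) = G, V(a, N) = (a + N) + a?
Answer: 58133/32 ≈ 1816.7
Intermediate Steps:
V(a, N) = N + 2*a (V(a, N) = (N + a) + a = N + 2*a)
v(G) = G/7
H = 61
l = -7/32 (l = 1/(-4 - 4/7) = 1/(-32/7) = -7/32 ≈ -0.21875)
(l + V(10, 10))*H = (-7/32 + (10 + 2*10))*61 = (-7/32 + (10 + 20))*61 = (-7/32 + 30)*61 = (953/32)*61 = 58133/32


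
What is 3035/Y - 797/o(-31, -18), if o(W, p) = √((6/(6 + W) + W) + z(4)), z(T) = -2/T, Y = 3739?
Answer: 3035/3739 + 3985*I*√6/69 ≈ 0.81171 + 141.47*I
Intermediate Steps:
o(W, p) = √(-½ + W + 6/(6 + W)) (o(W, p) = √((6/(6 + W) + W) - 2/4) = √((W + 6/(6 + W)) - 2*¼) = √((W + 6/(6 + W)) - ½) = √(-½ + W + 6/(6 + W)))
3035/Y - 797/o(-31, -18) = 3035/3739 - 797*(-5*I*√2/√(6 - 1*(-31) + 2*(-31)*(6 - 31))) = 3035*(1/3739) - 797*(-5*I*√2/√(6 + 31 + 2*(-31)*(-25))) = 3035/3739 - 797*(-5*I*√2/√(6 + 31 + 1550)) = 3035/3739 - 797*(-5*I*√6/69) = 3035/3739 - (-3985)*I*√6/69 = 3035/3739 + 3985*I*√6/69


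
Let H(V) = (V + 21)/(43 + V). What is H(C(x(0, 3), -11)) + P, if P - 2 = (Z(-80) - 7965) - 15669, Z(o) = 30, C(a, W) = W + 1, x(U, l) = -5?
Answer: -70805/3 ≈ -23602.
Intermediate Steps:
C(a, W) = 1 + W
H(V) = (21 + V)/(43 + V)
P = -23602 (P = 2 + ((30 - 7965) - 15669) = 2 + (-7935 - 15669) = 2 - 23604 = -23602)
H(C(x(0, 3), -11)) + P = (21 + (1 - 11))/(43 + (1 - 11)) - 23602 = (21 - 10)/(43 - 10) - 23602 = 11/33 - 23602 = (1/33)*11 - 23602 = ⅓ - 23602 = -70805/3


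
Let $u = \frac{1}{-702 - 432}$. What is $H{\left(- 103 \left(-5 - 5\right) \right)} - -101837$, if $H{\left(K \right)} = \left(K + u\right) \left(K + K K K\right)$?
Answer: $\frac{638163608177864}{567} \approx 1.1255 \cdot 10^{12}$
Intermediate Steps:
$u = - \frac{1}{1134}$ ($u = \frac{1}{-1134} = - \frac{1}{1134} \approx -0.00088183$)
$H{\left(K \right)} = \left(- \frac{1}{1134} + K\right) \left(K + K^{3}\right)$ ($H{\left(K \right)} = \left(K - \frac{1}{1134}\right) \left(K + K K K\right) = \left(- \frac{1}{1134} + K\right) \left(K + K^{2} K\right) = \left(- \frac{1}{1134} + K\right) \left(K + K^{3}\right)$)
$H{\left(- 103 \left(-5 - 5\right) \right)} - -101837 = - 103 \left(-5 - 5\right) \left(- \frac{1}{1134} - 103 \left(-5 - 5\right) + \left(- 103 \left(-5 - 5\right)\right)^{3} - \frac{\left(- 103 \left(-5 - 5\right)\right)^{2}}{1134}\right) - -101837 = \left(-103\right) \left(-10\right) \left(- \frac{1}{1134} - -1030 + \left(\left(-103\right) \left(-10\right)\right)^{3} - \frac{\left(\left(-103\right) \left(-10\right)\right)^{2}}{1134}\right) + 101837 = 1030 \left(- \frac{1}{1134} + 1030 + 1030^{3} - \frac{1030^{2}}{1134}\right) + 101837 = 1030 \left(- \frac{1}{1134} + 1030 + 1092727000 - \frac{530450}{567}\right) + 101837 = 1030 \cdot \frac{1239152525119}{1134} + 101837 = \frac{638163550436285}{567} + 101837 = \frac{638163608177864}{567}$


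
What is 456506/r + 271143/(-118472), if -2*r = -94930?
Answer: 41213376337/5623273480 ≈ 7.3291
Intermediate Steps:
r = 47465 (r = -½*(-94930) = 47465)
456506/r + 271143/(-118472) = 456506/47465 + 271143/(-118472) = 456506*(1/47465) + 271143*(-1/118472) = 456506/47465 - 271143/118472 = 41213376337/5623273480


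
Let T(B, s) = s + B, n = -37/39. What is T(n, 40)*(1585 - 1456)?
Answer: 65489/13 ≈ 5037.6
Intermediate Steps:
n = -37/39 (n = -37*1/39 = -37/39 ≈ -0.94872)
T(B, s) = B + s
T(n, 40)*(1585 - 1456) = (-37/39 + 40)*(1585 - 1456) = (1523/39)*129 = 65489/13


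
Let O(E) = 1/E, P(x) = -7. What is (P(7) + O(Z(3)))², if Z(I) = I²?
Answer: 3844/81 ≈ 47.457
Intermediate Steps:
(P(7) + O(Z(3)))² = (-7 + 1/(3²))² = (-7 + 1/9)² = (-7 + ⅑)² = (-62/9)² = 3844/81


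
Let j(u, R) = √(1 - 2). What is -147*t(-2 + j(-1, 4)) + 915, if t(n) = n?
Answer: 1209 - 147*I ≈ 1209.0 - 147.0*I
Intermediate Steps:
j(u, R) = I (j(u, R) = √(-1) = I)
-147*t(-2 + j(-1, 4)) + 915 = -147*(-2 + I) + 915 = (294 - 147*I) + 915 = 1209 - 147*I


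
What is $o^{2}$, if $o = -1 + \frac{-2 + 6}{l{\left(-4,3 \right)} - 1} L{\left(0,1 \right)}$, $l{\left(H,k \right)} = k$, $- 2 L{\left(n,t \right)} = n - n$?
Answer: $1$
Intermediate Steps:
$L{\left(n,t \right)} = 0$ ($L{\left(n,t \right)} = - \frac{n - n}{2} = \left(- \frac{1}{2}\right) 0 = 0$)
$o = -1$ ($o = -1 + \frac{-2 + 6}{3 - 1} \cdot 0 = -1 + \frac{4}{2} \cdot 0 = -1 + 4 \cdot \frac{1}{2} \cdot 0 = -1 + 2 \cdot 0 = -1 + 0 = -1$)
$o^{2} = \left(-1\right)^{2} = 1$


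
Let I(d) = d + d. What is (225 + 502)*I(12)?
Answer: 17448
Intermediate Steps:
I(d) = 2*d
(225 + 502)*I(12) = (225 + 502)*(2*12) = 727*24 = 17448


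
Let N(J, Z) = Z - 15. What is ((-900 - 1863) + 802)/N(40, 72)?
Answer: -1961/57 ≈ -34.404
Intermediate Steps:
N(J, Z) = -15 + Z
((-900 - 1863) + 802)/N(40, 72) = ((-900 - 1863) + 802)/(-15 + 72) = (-2763 + 802)/57 = -1961*1/57 = -1961/57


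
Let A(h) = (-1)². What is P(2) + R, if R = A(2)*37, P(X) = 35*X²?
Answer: 177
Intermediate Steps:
A(h) = 1
R = 37 (R = 1*37 = 37)
P(2) + R = 35*2² + 37 = 35*4 + 37 = 140 + 37 = 177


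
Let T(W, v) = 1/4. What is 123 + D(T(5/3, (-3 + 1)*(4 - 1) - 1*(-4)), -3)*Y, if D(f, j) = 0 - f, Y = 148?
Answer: 86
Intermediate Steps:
T(W, v) = ¼
D(f, j) = -f
123 + D(T(5/3, (-3 + 1)*(4 - 1) - 1*(-4)), -3)*Y = 123 - 1*¼*148 = 123 - ¼*148 = 123 - 37 = 86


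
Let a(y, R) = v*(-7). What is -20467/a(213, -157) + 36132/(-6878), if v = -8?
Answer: -71397709/192584 ≈ -370.74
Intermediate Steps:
a(y, R) = 56 (a(y, R) = -8*(-7) = 56)
-20467/a(213, -157) + 36132/(-6878) = -20467/56 + 36132/(-6878) = -20467*1/56 + 36132*(-1/6878) = -20467/56 - 18066/3439 = -71397709/192584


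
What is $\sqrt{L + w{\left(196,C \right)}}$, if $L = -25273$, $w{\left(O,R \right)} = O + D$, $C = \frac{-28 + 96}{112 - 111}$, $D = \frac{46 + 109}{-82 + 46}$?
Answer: $\frac{i \sqrt{902927}}{6} \approx 158.37 i$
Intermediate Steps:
$D = - \frac{155}{36}$ ($D = \frac{155}{-36} = 155 \left(- \frac{1}{36}\right) = - \frac{155}{36} \approx -4.3056$)
$C = 68$ ($C = \frac{68}{1} = 68 \cdot 1 = 68$)
$w{\left(O,R \right)} = - \frac{155}{36} + O$ ($w{\left(O,R \right)} = O - \frac{155}{36} = - \frac{155}{36} + O$)
$\sqrt{L + w{\left(196,C \right)}} = \sqrt{-25273 + \left(- \frac{155}{36} + 196\right)} = \sqrt{-25273 + \frac{6901}{36}} = \sqrt{- \frac{902927}{36}} = \frac{i \sqrt{902927}}{6}$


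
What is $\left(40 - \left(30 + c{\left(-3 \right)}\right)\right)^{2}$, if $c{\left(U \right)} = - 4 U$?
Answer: $4$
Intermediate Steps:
$\left(40 - \left(30 + c{\left(-3 \right)}\right)\right)^{2} = \left(40 - \left(30 - -12\right)\right)^{2} = \left(40 - 42\right)^{2} = \left(-2\right)^{2} = 4$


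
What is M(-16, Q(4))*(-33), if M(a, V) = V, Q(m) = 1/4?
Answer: -33/4 ≈ -8.2500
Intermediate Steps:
Q(m) = ¼
M(-16, Q(4))*(-33) = (¼)*(-33) = -33/4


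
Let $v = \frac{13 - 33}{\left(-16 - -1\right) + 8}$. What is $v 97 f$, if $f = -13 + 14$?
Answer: $\frac{1940}{7} \approx 277.14$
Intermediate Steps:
$v = \frac{20}{7}$ ($v = - \frac{20}{\left(-16 + 1\right) + 8} = - \frac{20}{-15 + 8} = - \frac{20}{-7} = \left(-20\right) \left(- \frac{1}{7}\right) = \frac{20}{7} \approx 2.8571$)
$f = 1$
$v 97 f = \frac{20}{7} \cdot 97 \cdot 1 = \frac{1940}{7} \cdot 1 = \frac{1940}{7}$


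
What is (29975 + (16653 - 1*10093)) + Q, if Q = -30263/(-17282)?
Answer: 631428133/17282 ≈ 36537.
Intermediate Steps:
Q = 30263/17282 (Q = -30263*(-1/17282) = 30263/17282 ≈ 1.7511)
(29975 + (16653 - 1*10093)) + Q = (29975 + (16653 - 1*10093)) + 30263/17282 = (29975 + (16653 - 10093)) + 30263/17282 = (29975 + 6560) + 30263/17282 = 36535 + 30263/17282 = 631428133/17282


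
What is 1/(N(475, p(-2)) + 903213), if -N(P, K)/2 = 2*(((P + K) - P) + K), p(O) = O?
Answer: 1/903229 ≈ 1.1071e-6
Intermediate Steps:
N(P, K) = -8*K (N(P, K) = -4*(((P + K) - P) + K) = -4*(((K + P) - P) + K) = -4*(K + K) = -4*2*K = -8*K)
1/(N(475, p(-2)) + 903213) = 1/(-8*(-2) + 903213) = 1/(16 + 903213) = 1/903229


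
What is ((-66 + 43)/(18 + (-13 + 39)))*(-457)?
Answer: 10511/44 ≈ 238.89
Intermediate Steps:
((-66 + 43)/(18 + (-13 + 39)))*(-457) = -23/(18 + 26)*(-457) = -23/44*(-457) = 10511/44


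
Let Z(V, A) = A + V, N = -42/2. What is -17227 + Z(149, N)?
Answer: -17099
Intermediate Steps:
N = -21 (N = -42/2 = -3*7 = -21)
-17227 + Z(149, N) = -17227 + (-21 + 149) = -17227 + 128 = -17099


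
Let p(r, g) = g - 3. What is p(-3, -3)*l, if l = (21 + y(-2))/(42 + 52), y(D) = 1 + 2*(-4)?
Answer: -42/47 ≈ -0.89362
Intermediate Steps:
p(r, g) = -3 + g
y(D) = -7 (y(D) = 1 - 8 = -7)
l = 7/47 (l = (21 - 7)/(42 + 52) = 14/94 = 14*(1/94) = 7/47 ≈ 0.14894)
p(-3, -3)*l = (-3 - 3)*(7/47) = -6*7/47 = -42/47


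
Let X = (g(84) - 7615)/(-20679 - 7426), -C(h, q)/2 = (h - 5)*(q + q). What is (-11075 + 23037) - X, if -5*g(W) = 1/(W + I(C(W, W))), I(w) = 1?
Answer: 12988942534/1085875 ≈ 11962.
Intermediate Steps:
C(h, q) = -4*q*(-5 + h) (C(h, q) = -2*(h - 5)*(q + q) = -2*(-5 + h)*2*q = -4*q*(-5 + h))
g(W) = -1/(5*(1 + W)) (g(W) = -1/(5*(W + 1)) = -1/(5*(1 + W)))
X = 294216/1085875 (X = (-1/(5 + 5*84) - 7615)/(-20679 - 7426) = (-1/(5 + 420) - 7615)/(-28105) = (-1/425 - 7615)*(-1/28105) = -3236376/425*(-1/28105) = 294216/1085875 ≈ 0.27095)
(-11075 + 23037) - X = (-11075 + 23037) - 1*294216/1085875 = 11962 - 294216/1085875 = 12988942534/1085875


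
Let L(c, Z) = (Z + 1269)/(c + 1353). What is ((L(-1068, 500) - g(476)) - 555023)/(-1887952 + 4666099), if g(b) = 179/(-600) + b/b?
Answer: -6327199439/31670875800 ≈ -0.19978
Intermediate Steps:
L(c, Z) = (1269 + Z)/(1353 + c)
g(b) = 421/600 (g(b) = 179*(-1/600) + 1 = -179/600 + 1 = 421/600)
((L(-1068, 500) - g(476)) - 555023)/(-1887952 + 4666099) = (((1269 + 500)/(1353 - 1068) - 1*421/600) - 555023)/(-1887952 + 4666099) = ((1769/285 - 421/600) - 555023)/2778147 = (((1/285)*1769 - 421/600) - 555023)*(1/2778147) = ((1769/285 - 421/600) - 555023)*(1/2778147) = (62761/11400 - 555023)*(1/2778147) = -6327199439/11400*1/2778147 = -6327199439/31670875800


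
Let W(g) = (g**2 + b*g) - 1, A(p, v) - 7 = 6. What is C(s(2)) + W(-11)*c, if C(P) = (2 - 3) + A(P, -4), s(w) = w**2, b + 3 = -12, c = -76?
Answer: -21648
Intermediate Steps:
b = -15 (b = -3 - 12 = -15)
A(p, v) = 13 (A(p, v) = 7 + 6 = 13)
W(g) = -1 + g**2 - 15*g (W(g) = (g**2 - 15*g) - 1 = -1 + g**2 - 15*g)
C(P) = 12 (C(P) = (2 - 3) + 13 = -1 + 13 = 12)
C(s(2)) + W(-11)*c = 12 + (-1 + (-11)**2 - 15*(-11))*(-76) = 12 + (-1 + 121 + 165)*(-76) = 12 + 285*(-76) = 12 - 21660 = -21648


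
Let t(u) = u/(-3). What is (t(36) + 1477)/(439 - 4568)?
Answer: -1465/4129 ≈ -0.35481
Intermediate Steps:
t(u) = -u/3 (t(u) = u*(-⅓) = -u/3)
(t(36) + 1477)/(439 - 4568) = (-⅓*36 + 1477)/(439 - 4568) = (-12 + 1477)/(-4129) = 1465*(-1/4129) = -1465/4129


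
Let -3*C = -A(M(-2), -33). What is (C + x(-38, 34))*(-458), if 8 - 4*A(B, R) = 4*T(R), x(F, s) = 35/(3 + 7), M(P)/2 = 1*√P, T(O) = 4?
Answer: -3893/3 ≈ -1297.7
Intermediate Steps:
M(P) = 2*√P (M(P) = 2*(1*√P) = 2*√P)
x(F, s) = 7/2 (x(F, s) = 35/10 = 35*(⅒) = 7/2)
A(B, R) = -2 (A(B, R) = 2 - 4 = -2)
C = -⅔ (C = -(-1)*(-2)/3 = -⅓*2 = -⅔ ≈ -0.66667)
(C + x(-38, 34))*(-458) = (-⅔ + 7/2)*(-458) = (17/6)*(-458) = -3893/3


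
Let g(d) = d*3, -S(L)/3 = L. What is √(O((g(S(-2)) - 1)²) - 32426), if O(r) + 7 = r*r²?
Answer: 44*√12451 ≈ 4909.7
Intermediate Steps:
S(L) = -3*L
g(d) = 3*d
O(r) = -7 + r³ (O(r) = -7 + r*r² = -7 + r³)
√(O((g(S(-2)) - 1)²) - 32426) = √((-7 + ((3*(-3*(-2)) - 1)²)³) - 32426) = √((-7 + ((3*6 - 1)²)³) - 32426) = √((-7 + ((18 - 1)²)³) - 32426) = √((-7 + (17²)³) - 32426) = √((-7 + 289³) - 32426) = √((-7 + 24137569) - 32426) = √(24137562 - 32426) = √24105136 = 44*√12451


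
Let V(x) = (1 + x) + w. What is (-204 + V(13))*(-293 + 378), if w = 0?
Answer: -16150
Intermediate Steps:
V(x) = 1 + x (V(x) = (1 + x) + 0 = 1 + x)
(-204 + V(13))*(-293 + 378) = (-204 + (1 + 13))*(-293 + 378) = (-204 + 14)*85 = -190*85 = -16150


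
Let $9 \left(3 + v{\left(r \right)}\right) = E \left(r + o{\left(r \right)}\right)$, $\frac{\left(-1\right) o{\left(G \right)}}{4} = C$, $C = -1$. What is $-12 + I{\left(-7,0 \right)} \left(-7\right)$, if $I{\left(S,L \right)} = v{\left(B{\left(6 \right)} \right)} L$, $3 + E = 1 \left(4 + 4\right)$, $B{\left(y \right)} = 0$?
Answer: $-12$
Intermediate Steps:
$o{\left(G \right)} = 4$ ($o{\left(G \right)} = \left(-4\right) \left(-1\right) = 4$)
$E = 5$ ($E = -3 + 1 \left(4 + 4\right) = -3 + 1 \cdot 8 = -3 + 8 = 5$)
$v{\left(r \right)} = - \frac{7}{9} + \frac{5 r}{9}$ ($v{\left(r \right)} = -3 + \frac{5 \left(r + 4\right)}{9} = -3 + \frac{5 \left(4 + r\right)}{9} = -3 + \frac{20 + 5 r}{9} = -3 + \left(\frac{20}{9} + \frac{5 r}{9}\right) = - \frac{7}{9} + \frac{5 r}{9}$)
$I{\left(S,L \right)} = - \frac{7 L}{9}$ ($I{\left(S,L \right)} = \left(- \frac{7}{9} + \frac{5}{9} \cdot 0\right) L = \left(- \frac{7}{9} + 0\right) L = - \frac{7 L}{9}$)
$-12 + I{\left(-7,0 \right)} \left(-7\right) = -12 + \left(- \frac{7}{9}\right) 0 \left(-7\right) = -12 + 0 \left(-7\right) = -12 + 0 = -12$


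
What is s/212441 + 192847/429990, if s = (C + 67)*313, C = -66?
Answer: 41103196397/91347505590 ≈ 0.44997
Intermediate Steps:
s = 313 (s = (-66 + 67)*313 = 1*313 = 313)
s/212441 + 192847/429990 = 313/212441 + 192847/429990 = 41103196397/91347505590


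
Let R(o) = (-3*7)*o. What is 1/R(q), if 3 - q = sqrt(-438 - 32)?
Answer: -1/3353 - I*sqrt(470)/10059 ≈ -0.00029824 - 0.0021552*I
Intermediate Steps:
q = 3 - I*sqrt(470) (q = 3 - sqrt(-438 - 32) = 3 - sqrt(-470) = 3 - I*sqrt(470) ≈ 3.0 - 21.679*I)
R(o) = -21*o
1/R(q) = 1/(-21*(3 - I*sqrt(470))) = 1/(-63 + 21*I*sqrt(470))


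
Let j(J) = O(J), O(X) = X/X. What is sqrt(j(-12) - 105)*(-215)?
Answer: -430*I*sqrt(26) ≈ -2192.6*I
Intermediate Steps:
O(X) = 1
j(J) = 1
sqrt(j(-12) - 105)*(-215) = sqrt(1 - 105)*(-215) = sqrt(-104)*(-215) = (2*I*sqrt(26))*(-215) = -430*I*sqrt(26)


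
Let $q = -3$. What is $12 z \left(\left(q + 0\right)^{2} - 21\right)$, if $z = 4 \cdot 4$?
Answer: $-2304$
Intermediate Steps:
$z = 16$
$12 z \left(\left(q + 0\right)^{2} - 21\right) = 12 \cdot 16 \left(\left(-3 + 0\right)^{2} - 21\right) = 12 \cdot 16 \left(\left(-3\right)^{2} - 21\right) = 12 \cdot 16 \left(9 - 21\right) = 12 \cdot 16 \left(-12\right) = 12 \left(-192\right) = -2304$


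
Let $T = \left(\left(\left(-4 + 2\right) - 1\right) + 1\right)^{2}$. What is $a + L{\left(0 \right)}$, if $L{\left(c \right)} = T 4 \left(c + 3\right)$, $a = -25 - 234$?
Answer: $-211$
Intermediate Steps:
$T = 4$ ($T = \left(\left(-2 - 1\right) + 1\right)^{2} = \left(-3 + 1\right)^{2} = \left(-2\right)^{2} = 4$)
$a = -259$ ($a = -25 - 234 = -259$)
$L{\left(c \right)} = 48 + 16 c$ ($L{\left(c \right)} = 4 \cdot 4 \left(c + 3\right) = 4 \cdot 4 \left(3 + c\right) = 4 \left(12 + 4 c\right) = 48 + 16 c$)
$a + L{\left(0 \right)} = -259 + \left(48 + 16 \cdot 0\right) = -259 + \left(48 + 0\right) = -259 + 48 = -211$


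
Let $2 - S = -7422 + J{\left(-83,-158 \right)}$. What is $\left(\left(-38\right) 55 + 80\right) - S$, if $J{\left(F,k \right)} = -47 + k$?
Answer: $-9639$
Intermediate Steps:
$S = 7629$ ($S = 2 - \left(-7422 - 205\right) = 2 - -7627 = 2 + 7627 = 7629$)
$\left(\left(-38\right) 55 + 80\right) - S = \left(\left(-38\right) 55 + 80\right) - 7629 = \left(-2090 + 80\right) - 7629 = -2010 - 7629 = -9639$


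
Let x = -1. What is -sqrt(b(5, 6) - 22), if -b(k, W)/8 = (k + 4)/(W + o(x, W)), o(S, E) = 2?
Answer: -I*sqrt(31) ≈ -5.5678*I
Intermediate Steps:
b(k, W) = -8*(4 + k)/(2 + W) (b(k, W) = -8*(k + 4)/(W + 2) = -8*(4 + k)/(2 + W))
-sqrt(b(5, 6) - 22) = -sqrt(8*(-4 - 1*5)/(2 + 6) - 22) = -sqrt(8*(-4 - 5)/8 - 22) = -sqrt(8*(1/8)*(-9) - 22) = -sqrt(-9 - 22) = -sqrt(-31) = -I*sqrt(31)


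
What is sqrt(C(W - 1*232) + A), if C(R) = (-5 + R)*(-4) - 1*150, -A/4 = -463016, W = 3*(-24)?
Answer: 5*sqrt(74126) ≈ 1361.3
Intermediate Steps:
W = -72
A = 1852064 (A = -4*(-463016) = 1852064)
C(R) = -130 - 4*R (C(R) = (20 - 4*R) - 150 = -130 - 4*R)
sqrt(C(W - 1*232) + A) = sqrt((-130 - 4*(-72 - 1*232)) + 1852064) = sqrt((-130 - 4*(-72 - 232)) + 1852064) = sqrt((-130 - 4*(-304)) + 1852064) = sqrt((-130 + 1216) + 1852064) = sqrt(1086 + 1852064) = sqrt(1853150) = 5*sqrt(74126)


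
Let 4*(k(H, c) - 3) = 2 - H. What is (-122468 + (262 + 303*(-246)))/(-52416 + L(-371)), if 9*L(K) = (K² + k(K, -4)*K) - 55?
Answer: 7082784/1479467 ≈ 4.7874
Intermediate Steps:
k(H, c) = 7/2 - H/4 (k(H, c) = 3 + (2 - H)/4 = 3 + (½ - H/4) = 7/2 - H/4)
L(K) = -55/9 + K²/9 + K*(7/2 - K/4)/9 (L(K) = ((K² + (7/2 - K/4)*K) - 55)/9 = ((K² + K*(7/2 - K/4)) - 55)/9 = (-55 + K² + K*(7/2 - K/4))/9 = -55/9 + K²/9 + K*(7/2 - K/4)/9)
(-122468 + (262 + 303*(-246)))/(-52416 + L(-371)) = (-122468 + (262 + 303*(-246)))/(-52416 + (-55/9 + (1/12)*(-371)² + (7/18)*(-371))) = (-122468 + (262 - 74538))/(-52416 + (-55/9 + (1/12)*137641 - 2597/18)) = (-122468 - 74276)/(-52416 + (-55/9 + 137641/12 - 2597/18)) = -196744/(-52416 + 407509/36) = -196744/(-1479467/36) = -196744*(-36/1479467) = 7082784/1479467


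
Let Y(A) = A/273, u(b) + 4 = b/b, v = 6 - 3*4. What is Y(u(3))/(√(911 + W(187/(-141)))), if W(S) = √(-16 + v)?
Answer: -1/(91*√(911 + I*√22)) ≈ -0.00036408 + 9.3725e-7*I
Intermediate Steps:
v = -6 (v = 6 - 12 = -6)
u(b) = -3 (u(b) = -4 + b/b = -4 + 1 = -3)
Y(A) = A/273 (Y(A) = A*(1/273) = A/273)
W(S) = I*√22 (W(S) = √(-16 - 6) = √(-22) = I*√22)
Y(u(3))/(√(911 + W(187/(-141)))) = ((1/273)*(-3))/(√(911 + I*√22)) = -1/(91*√(911 + I*√22))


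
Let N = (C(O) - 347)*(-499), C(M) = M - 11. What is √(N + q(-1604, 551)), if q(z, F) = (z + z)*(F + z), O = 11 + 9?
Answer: √3546686 ≈ 1883.3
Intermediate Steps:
O = 20
q(z, F) = 2*z*(F + z) (q(z, F) = (2*z)*(F + z) = 2*z*(F + z))
C(M) = -11 + M
N = 168662 (N = ((-11 + 20) - 347)*(-499) = (9 - 347)*(-499) = -338*(-499) = 168662)
√(N + q(-1604, 551)) = √(168662 + 2*(-1604)*(551 - 1604)) = √(168662 + 2*(-1604)*(-1053)) = √(168662 + 3378024) = √3546686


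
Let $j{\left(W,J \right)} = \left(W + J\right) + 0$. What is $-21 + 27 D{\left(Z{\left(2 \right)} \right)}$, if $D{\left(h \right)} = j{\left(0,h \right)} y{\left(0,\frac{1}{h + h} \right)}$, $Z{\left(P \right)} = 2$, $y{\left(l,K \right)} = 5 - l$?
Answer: $249$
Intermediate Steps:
$j{\left(W,J \right)} = J + W$ ($j{\left(W,J \right)} = \left(J + W\right) + 0 = J + W$)
$D{\left(h \right)} = 5 h$ ($D{\left(h \right)} = \left(h + 0\right) \left(5 - 0\right) = h \left(5 + 0\right) = h 5 = 5 h$)
$-21 + 27 D{\left(Z{\left(2 \right)} \right)} = -21 + 27 \cdot 5 \cdot 2 = -21 + 27 \cdot 10 = -21 + 270 = 249$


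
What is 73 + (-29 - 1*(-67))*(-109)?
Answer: -4069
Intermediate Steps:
73 + (-29 - 1*(-67))*(-109) = 73 + (-29 + 67)*(-109) = 73 + 38*(-109) = 73 - 4142 = -4069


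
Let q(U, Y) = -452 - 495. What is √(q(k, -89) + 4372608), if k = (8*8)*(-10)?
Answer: √4371661 ≈ 2090.9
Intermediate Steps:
k = -640 (k = 64*(-10) = -640)
q(U, Y) = -947
√(q(k, -89) + 4372608) = √(-947 + 4372608) = √4371661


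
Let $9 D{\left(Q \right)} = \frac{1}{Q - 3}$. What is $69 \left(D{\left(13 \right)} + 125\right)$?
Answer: $\frac{258773}{30} \approx 8625.8$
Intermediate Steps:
$D{\left(Q \right)} = \frac{1}{9 \left(-3 + Q\right)}$ ($D{\left(Q \right)} = \frac{1}{9 \left(Q - 3\right)} = \frac{1}{9 \left(-3 + Q\right)}$)
$69 \left(D{\left(13 \right)} + 125\right) = 69 \left(\frac{1}{9 \left(-3 + 13\right)} + 125\right) = 69 \left(\frac{1}{9 \cdot 10} + 125\right) = 69 \left(\frac{1}{9} \cdot \frac{1}{10} + 125\right) = 69 \left(\frac{1}{90} + 125\right) = 69 \cdot \frac{11251}{90} = \frac{258773}{30}$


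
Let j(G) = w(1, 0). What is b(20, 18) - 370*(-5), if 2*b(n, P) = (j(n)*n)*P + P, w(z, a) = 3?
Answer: 2399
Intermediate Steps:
j(G) = 3
b(n, P) = P/2 + 3*P*n/2 (b(n, P) = ((3*n)*P + P)/2 = (3*P*n + P)/2 = (P + 3*P*n)/2 = P/2 + 3*P*n/2)
b(20, 18) - 370*(-5) = (1/2)*18*(1 + 3*20) - 370*(-5) = (1/2)*18*(1 + 60) - 1*(-1850) = (1/2)*18*61 + 1850 = 549 + 1850 = 2399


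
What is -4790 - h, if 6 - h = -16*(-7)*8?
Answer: -3900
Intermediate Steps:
h = -890 (h = 6 - (-16*(-7))*8 = 6 - 112*8 = 6 - 1*896 = 6 - 896 = -890)
-4790 - h = -4790 - 1*(-890) = -4790 + 890 = -3900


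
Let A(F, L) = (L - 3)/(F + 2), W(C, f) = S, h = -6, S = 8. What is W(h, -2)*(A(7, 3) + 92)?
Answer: 736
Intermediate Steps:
W(C, f) = 8
A(F, L) = (-3 + L)/(2 + F)
W(h, -2)*(A(7, 3) + 92) = 8*((-3 + 3)/(2 + 7) + 92) = 8*(0/9 + 92) = 8*((⅑)*0 + 92) = 8*(0 + 92) = 8*92 = 736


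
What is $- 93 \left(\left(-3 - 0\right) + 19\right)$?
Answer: $-1488$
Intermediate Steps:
$- 93 \left(\left(-3 - 0\right) + 19\right) = - 93 \left(\left(-3 + 0\right) + 19\right) = - 93 \left(-3 + 19\right) = \left(-93\right) 16 = -1488$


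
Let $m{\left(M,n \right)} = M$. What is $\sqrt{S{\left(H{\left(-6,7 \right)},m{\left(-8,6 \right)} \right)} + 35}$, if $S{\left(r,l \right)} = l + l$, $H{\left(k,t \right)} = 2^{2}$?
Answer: $\sqrt{19} \approx 4.3589$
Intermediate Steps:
$H{\left(k,t \right)} = 4$
$S{\left(r,l \right)} = 2 l$
$\sqrt{S{\left(H{\left(-6,7 \right)},m{\left(-8,6 \right)} \right)} + 35} = \sqrt{2 \left(-8\right) + 35} = \sqrt{-16 + 35} = \sqrt{19}$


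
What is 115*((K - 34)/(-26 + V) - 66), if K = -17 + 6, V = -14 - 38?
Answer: -195615/26 ≈ -7523.7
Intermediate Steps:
V = -52
K = -11
115*((K - 34)/(-26 + V) - 66) = 115*((-11 - 34)/(-26 - 52) - 66) = 115*(-45/(-78) - 66) = 115*(-45*(-1/78) - 66) = 115*(15/26 - 66) = 115*(-1701/26) = -195615/26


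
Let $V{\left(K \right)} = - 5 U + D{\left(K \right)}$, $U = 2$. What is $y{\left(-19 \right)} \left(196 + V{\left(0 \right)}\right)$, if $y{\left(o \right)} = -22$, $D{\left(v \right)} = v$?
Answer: $-4092$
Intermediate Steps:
$V{\left(K \right)} = -10 + K$ ($V{\left(K \right)} = \left(-5\right) 2 + K = -10 + K$)
$y{\left(-19 \right)} \left(196 + V{\left(0 \right)}\right) = - 22 \left(196 + \left(-10 + 0\right)\right) = - 22 \left(196 - 10\right) = \left(-22\right) 186 = -4092$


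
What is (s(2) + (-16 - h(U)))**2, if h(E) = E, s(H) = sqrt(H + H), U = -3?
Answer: 121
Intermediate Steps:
s(H) = sqrt(2)*sqrt(H) (s(H) = sqrt(2*H) = sqrt(2)*sqrt(H))
(s(2) + (-16 - h(U)))**2 = (sqrt(2)*sqrt(2) + (-16 - 1*(-3)))**2 = (2 + (-16 + 3))**2 = (2 - 13)**2 = (-11)**2 = 121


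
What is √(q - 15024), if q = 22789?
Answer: √7765 ≈ 88.119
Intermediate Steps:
√(q - 15024) = √(22789 - 15024) = √7765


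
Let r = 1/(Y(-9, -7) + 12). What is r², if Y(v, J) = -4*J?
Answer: 1/1600 ≈ 0.00062500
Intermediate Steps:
r = 1/40 (r = 1/(-4*(-7) + 12) = 1/(28 + 12) = 1/40 ≈ 0.025000)
r² = (1/40)² = 1/1600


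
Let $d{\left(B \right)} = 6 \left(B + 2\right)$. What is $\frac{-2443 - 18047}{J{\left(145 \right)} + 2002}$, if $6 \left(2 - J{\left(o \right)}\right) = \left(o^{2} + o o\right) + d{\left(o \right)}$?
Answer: $\frac{30735}{7727} \approx 3.9776$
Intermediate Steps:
$d{\left(B \right)} = 12 + 6 B$ ($d{\left(B \right)} = 6 \left(2 + B\right) = 12 + 6 B$)
$J{\left(o \right)} = - o - \frac{o^{2}}{3}$ ($J{\left(o \right)} = 2 - \frac{\left(o^{2} + o o\right) + \left(12 + 6 o\right)}{6} = 2 - \frac{\left(o^{2} + o^{2}\right) + \left(12 + 6 o\right)}{6} = 2 - \frac{2 o^{2} + \left(12 + 6 o\right)}{6} = 2 - \frac{12 + 2 o^{2} + 6 o}{6} = 2 - \left(2 + o + \frac{o^{2}}{3}\right) = - o - \frac{o^{2}}{3}$)
$\frac{-2443 - 18047}{J{\left(145 \right)} + 2002} = \frac{-2443 - 18047}{\frac{1}{3} \cdot 145 \left(-3 - 145\right) + 2002} = - \frac{20490}{\frac{1}{3} \cdot 145 \left(-3 - 145\right) + 2002} = - \frac{20490}{\frac{1}{3} \cdot 145 \left(-148\right) + 2002} = - \frac{20490}{- \frac{21460}{3} + 2002} = - \frac{20490}{- \frac{15454}{3}} = \left(-20490\right) \left(- \frac{3}{15454}\right) = \frac{30735}{7727}$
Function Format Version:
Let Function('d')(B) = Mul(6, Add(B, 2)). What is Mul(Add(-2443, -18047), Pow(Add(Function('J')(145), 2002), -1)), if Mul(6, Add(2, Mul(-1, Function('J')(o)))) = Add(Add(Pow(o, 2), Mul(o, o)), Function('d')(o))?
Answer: Rational(30735, 7727) ≈ 3.9776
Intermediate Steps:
Function('d')(B) = Add(12, Mul(6, B)) (Function('d')(B) = Mul(6, Add(2, B)) = Add(12, Mul(6, B)))
Function('J')(o) = Add(Mul(-1, o), Mul(Rational(-1, 3), Pow(o, 2))) (Function('J')(o) = Add(2, Mul(Rational(-1, 6), Add(Add(Pow(o, 2), Mul(o, o)), Add(12, Mul(6, o))))) = Add(2, Mul(Rational(-1, 6), Add(Add(Pow(o, 2), Pow(o, 2)), Add(12, Mul(6, o))))) = Add(2, Mul(Rational(-1, 6), Add(Mul(2, Pow(o, 2)), Add(12, Mul(6, o))))) = Add(2, Mul(Rational(-1, 6), Add(12, Mul(2, Pow(o, 2)), Mul(6, o)))) = Add(2, Add(-2, Mul(-1, o), Mul(Rational(-1, 3), Pow(o, 2)))) = Add(Mul(-1, o), Mul(Rational(-1, 3), Pow(o, 2))))
Mul(Add(-2443, -18047), Pow(Add(Function('J')(145), 2002), -1)) = Mul(Add(-2443, -18047), Pow(Add(Mul(Rational(1, 3), 145, Add(-3, Mul(-1, 145))), 2002), -1)) = Mul(-20490, Pow(Add(Mul(Rational(1, 3), 145, Add(-3, -145)), 2002), -1)) = Mul(-20490, Pow(Add(Mul(Rational(1, 3), 145, -148), 2002), -1)) = Mul(-20490, Pow(Add(Rational(-21460, 3), 2002), -1)) = Mul(-20490, Pow(Rational(-15454, 3), -1)) = Mul(-20490, Rational(-3, 15454)) = Rational(30735, 7727)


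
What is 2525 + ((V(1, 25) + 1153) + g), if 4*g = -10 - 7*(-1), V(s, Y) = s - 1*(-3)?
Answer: 14725/4 ≈ 3681.3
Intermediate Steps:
V(s, Y) = 3 + s (V(s, Y) = s + 3 = 3 + s)
g = -3/4 (g = (-10 - 7*(-1))/4 = (-10 + 7)/4 = (1/4)*(-3) = -3/4 ≈ -0.75000)
2525 + ((V(1, 25) + 1153) + g) = 2525 + (((3 + 1) + 1153) - 3/4) = 2525 + ((4 + 1153) - 3/4) = 2525 + (1157 - 3/4) = 2525 + 4625/4 = 14725/4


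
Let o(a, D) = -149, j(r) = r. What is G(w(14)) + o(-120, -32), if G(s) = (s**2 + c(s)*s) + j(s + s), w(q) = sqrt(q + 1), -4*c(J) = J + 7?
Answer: -551/4 + sqrt(15)/4 ≈ -136.78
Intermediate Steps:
c(J) = -7/4 - J/4 (c(J) = -(J + 7)/4 = -(7 + J)/4 = -7/4 - J/4)
w(q) = sqrt(1 + q)
G(s) = s**2 + 2*s + s*(-7/4 - s/4) (G(s) = (s**2 + (-7/4 - s/4)*s) + (s + s) = (s**2 + s*(-7/4 - s/4)) + 2*s = s**2 + 2*s + s*(-7/4 - s/4))
G(w(14)) + o(-120, -32) = sqrt(1 + 14)*(1 + 3*sqrt(1 + 14))/4 - 149 = sqrt(15)*(1 + 3*sqrt(15))/4 - 149 = -149 + sqrt(15)*(1 + 3*sqrt(15))/4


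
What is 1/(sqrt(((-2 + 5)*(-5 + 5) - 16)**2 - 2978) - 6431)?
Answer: -6431/41360483 - I*sqrt(2722)/41360483 ≈ -0.00015549 - 1.2614e-6*I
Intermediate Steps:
1/(sqrt(((-2 + 5)*(-5 + 5) - 16)**2 - 2978) - 6431) = 1/(sqrt((3*0 - 16)**2 - 2978) - 6431) = 1/(sqrt((0 - 16)**2 - 2978) - 6431) = 1/(sqrt((-16)**2 - 2978) - 6431) = 1/(sqrt(256 - 2978) - 6431) = 1/(sqrt(-2722) - 6431) = 1/(I*sqrt(2722) - 6431) = 1/(-6431 + I*sqrt(2722))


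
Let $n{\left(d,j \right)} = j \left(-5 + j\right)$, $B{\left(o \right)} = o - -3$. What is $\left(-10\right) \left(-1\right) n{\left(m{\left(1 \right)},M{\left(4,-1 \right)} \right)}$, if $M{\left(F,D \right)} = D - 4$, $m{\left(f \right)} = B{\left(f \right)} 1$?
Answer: $500$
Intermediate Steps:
$B{\left(o \right)} = 3 + o$ ($B{\left(o \right)} = o + 3 = 3 + o$)
$m{\left(f \right)} = 3 + f$ ($m{\left(f \right)} = \left(3 + f\right) 1 = 3 + f$)
$M{\left(F,D \right)} = -4 + D$
$\left(-10\right) \left(-1\right) n{\left(m{\left(1 \right)},M{\left(4,-1 \right)} \right)} = \left(-10\right) \left(-1\right) \left(-4 - 1\right) \left(-5 - 5\right) = 10 \left(- 5 \left(-5 - 5\right)\right) = 10 \left(\left(-5\right) \left(-10\right)\right) = 10 \cdot 50 = 500$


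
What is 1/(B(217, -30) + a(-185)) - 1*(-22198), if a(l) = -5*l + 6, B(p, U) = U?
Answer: 20000399/901 ≈ 22198.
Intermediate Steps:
a(l) = 6 - 5*l
1/(B(217, -30) + a(-185)) - 1*(-22198) = 1/(-30 + (6 - 5*(-185))) - 1*(-22198) = 1/(-30 + (6 + 925)) + 22198 = 1/(-30 + 931) + 22198 = 1/901 + 22198 = 20000399/901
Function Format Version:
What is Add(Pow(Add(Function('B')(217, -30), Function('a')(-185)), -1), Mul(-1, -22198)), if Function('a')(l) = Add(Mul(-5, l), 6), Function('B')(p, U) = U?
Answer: Rational(20000399, 901) ≈ 22198.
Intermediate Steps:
Function('a')(l) = Add(6, Mul(-5, l))
Add(Pow(Add(Function('B')(217, -30), Function('a')(-185)), -1), Mul(-1, -22198)) = Add(Pow(Add(-30, Add(6, Mul(-5, -185))), -1), Mul(-1, -22198)) = Add(Pow(Add(-30, Add(6, 925)), -1), 22198) = Add(Pow(Add(-30, 931), -1), 22198) = Add(Pow(901, -1), 22198) = Add(Rational(1, 901), 22198) = Rational(20000399, 901)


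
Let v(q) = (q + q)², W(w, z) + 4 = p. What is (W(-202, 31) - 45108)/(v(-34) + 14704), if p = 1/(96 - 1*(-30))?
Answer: -5684111/2435328 ≈ -2.3340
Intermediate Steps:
p = 1/126 (p = 1/(96 + 30) = 1/126 ≈ 0.0079365)
W(w, z) = -503/126 (W(w, z) = -4 + 1/126 = -503/126)
v(q) = 4*q² (v(q) = (2*q)² = 4*q²)
(W(-202, 31) - 45108)/(v(-34) + 14704) = (-503/126 - 45108)/(4*(-34)² + 14704) = -5684111/(126*(4*1156 + 14704)) = -5684111/(126*(4624 + 14704)) = -5684111/126/19328 = -5684111/126*1/19328 = -5684111/2435328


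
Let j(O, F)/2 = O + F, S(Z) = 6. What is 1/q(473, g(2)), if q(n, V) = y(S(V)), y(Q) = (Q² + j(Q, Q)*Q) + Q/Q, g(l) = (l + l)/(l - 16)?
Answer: 1/181 ≈ 0.0055249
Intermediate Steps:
j(O, F) = 2*F + 2*O (j(O, F) = 2*(O + F) = 2*(F + O) = 2*F + 2*O)
g(l) = 2*l/(-16 + l) (g(l) = (2*l)/(-16 + l) = 2*l/(-16 + l))
y(Q) = 1 + 5*Q² (y(Q) = (Q² + (2*Q + 2*Q)*Q) + Q/Q = (Q² + (4*Q)*Q) + 1 = (Q² + 4*Q²) + 1 = 5*Q² + 1 = 1 + 5*Q²)
q(n, V) = 181 (q(n, V) = 1 + 5*6² = 1 + 5*36 = 1 + 180 = 181)
1/q(473, g(2)) = 1/181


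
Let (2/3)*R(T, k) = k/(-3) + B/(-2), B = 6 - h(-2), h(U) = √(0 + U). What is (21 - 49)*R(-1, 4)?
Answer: 182 - 21*I*√2 ≈ 182.0 - 29.698*I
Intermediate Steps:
h(U) = √U
B = 6 - I*√2 (B = 6 - √(-2) = 6 - I*√2 ≈ 6.0 - 1.4142*I)
R(T, k) = -9/2 - k/2 + 3*I*√2/4 (R(T, k) = 3*(k/(-3) + (6 - I*√2)/(-2))/2 = 3*(k*(-⅓) + (6 - I*√2)*(-½))/2 = 3*(-k/3 + (-3 + I*√2/2))/2 = 3*(-3 - k/3 + I*√2/2)/2 = -9/2 - k/2 + 3*I*√2/4)
(21 - 49)*R(-1, 4) = (21 - 49)*(-9/2 - ½*4 + 3*I*√2/4) = -28*(-9/2 - 2 + 3*I*√2/4) = -28*(-13/2 + 3*I*√2/4) = 182 - 21*I*√2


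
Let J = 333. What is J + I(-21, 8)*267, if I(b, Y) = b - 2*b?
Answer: 5940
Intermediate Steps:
I(b, Y) = -b
J + I(-21, 8)*267 = 333 - 1*(-21)*267 = 333 + 21*267 = 333 + 5607 = 5940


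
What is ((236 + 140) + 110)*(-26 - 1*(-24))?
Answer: -972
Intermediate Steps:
((236 + 140) + 110)*(-26 - 1*(-24)) = (376 + 110)*(-26 + 24) = 486*(-2) = -972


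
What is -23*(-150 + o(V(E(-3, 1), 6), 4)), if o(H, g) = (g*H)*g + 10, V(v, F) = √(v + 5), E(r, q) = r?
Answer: 3220 - 368*√2 ≈ 2699.6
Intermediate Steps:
V(v, F) = √(5 + v)
o(H, g) = 10 + H*g² (o(H, g) = (H*g)*g + 10 = H*g² + 10 = 10 + H*g²)
-23*(-150 + o(V(E(-3, 1), 6), 4)) = -23*(-150 + (10 + √(5 - 3)*4²)) = -23*(-150 + (10 + √2*16)) = -23*(-150 + (10 + 16*√2)) = -23*(-140 + 16*√2) = 3220 - 368*√2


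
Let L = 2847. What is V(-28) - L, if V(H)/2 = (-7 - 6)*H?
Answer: -2119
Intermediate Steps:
V(H) = -26*H (V(H) = 2*((-7 - 6)*H) = 2*(-13*H) = -26*H)
V(-28) - L = -26*(-28) - 1*2847 = 728 - 2847 = -2119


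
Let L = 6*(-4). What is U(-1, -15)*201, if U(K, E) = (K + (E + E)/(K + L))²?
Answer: 201/25 ≈ 8.0400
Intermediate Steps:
L = -24
U(K, E) = (K + 2*E/(-24 + K))² (U(K, E) = (K + (E + E)/(K - 24))² = (K + (2*E)/(-24 + K))² = (K + 2*E/(-24 + K))²)
U(-1, -15)*201 = (((-1)² - 24*(-1) + 2*(-15))²/(-24 - 1)²)*201 = ((1 + 24 - 30)²/(-25)²)*201 = ((1/625)*(-5)²)*201 = ((1/625)*25)*201 = (1/25)*201 = 201/25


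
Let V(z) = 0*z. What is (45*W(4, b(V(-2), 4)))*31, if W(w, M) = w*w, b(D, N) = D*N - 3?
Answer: 22320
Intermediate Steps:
V(z) = 0
b(D, N) = -3 + D*N
W(w, M) = w²
(45*W(4, b(V(-2), 4)))*31 = (45*4²)*31 = (45*16)*31 = 720*31 = 22320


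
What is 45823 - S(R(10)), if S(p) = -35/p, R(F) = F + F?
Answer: 183299/4 ≈ 45825.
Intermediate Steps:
R(F) = 2*F
45823 - S(R(10)) = 45823 - (-35)/(2*10) = 45823 - (-35)/20 = 45823 - 1*(-7/4) = 45823 + 7/4 = 183299/4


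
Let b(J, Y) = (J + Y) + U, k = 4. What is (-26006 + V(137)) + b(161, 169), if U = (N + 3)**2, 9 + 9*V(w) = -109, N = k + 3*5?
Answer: -226846/9 ≈ -25205.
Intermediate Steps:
N = 19 (N = 4 + 3*5 = 4 + 15 = 19)
V(w) = -118/9 (V(w) = -1 + (1/9)*(-109) = -1 - 109/9 = -118/9)
U = 484 (U = (19 + 3)**2 = 22**2 = 484)
b(J, Y) = 484 + J + Y (b(J, Y) = (J + Y) + 484 = 484 + J + Y)
(-26006 + V(137)) + b(161, 169) = (-26006 - 118/9) + (484 + 161 + 169) = -234172/9 + 814 = -226846/9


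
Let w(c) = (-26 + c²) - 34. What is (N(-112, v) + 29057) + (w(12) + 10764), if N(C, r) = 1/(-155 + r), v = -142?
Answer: 11851784/297 ≈ 39905.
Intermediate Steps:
w(c) = -60 + c²
(N(-112, v) + 29057) + (w(12) + 10764) = (1/(-155 - 142) + 29057) + ((-60 + 12²) + 10764) = (1/(-297) + 29057) + ((-60 + 144) + 10764) = (-1/297 + 29057) + (84 + 10764) = 8629928/297 + 10848 = 11851784/297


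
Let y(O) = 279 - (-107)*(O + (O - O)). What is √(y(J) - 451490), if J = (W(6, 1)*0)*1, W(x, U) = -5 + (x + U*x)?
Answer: I*√451211 ≈ 671.72*I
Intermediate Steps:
W(x, U) = -5 + x + U*x
J = 0 (J = ((-5 + 6 + 1*6)*0)*1 = ((-5 + 6 + 6)*0)*1 = (7*0)*1 = 0*1 = 0)
y(O) = 279 + 107*O (y(O) = 279 - (-107)*(O + 0) = 279 - (-107)*O = 279 + 107*O)
√(y(J) - 451490) = √((279 + 107*0) - 451490) = √((279 + 0) - 451490) = √(279 - 451490) = √(-451211) = I*√451211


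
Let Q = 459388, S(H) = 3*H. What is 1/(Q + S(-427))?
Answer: 1/458107 ≈ 2.1829e-6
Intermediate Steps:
1/(Q + S(-427)) = 1/(459388 + 3*(-427)) = 1/(459388 - 1281) = 1/458107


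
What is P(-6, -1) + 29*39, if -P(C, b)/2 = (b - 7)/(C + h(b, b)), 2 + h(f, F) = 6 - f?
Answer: 1115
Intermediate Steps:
h(f, F) = 4 - f (h(f, F) = -2 + (6 - f) = 4 - f)
P(C, b) = -2*(-7 + b)/(4 + C - b) (P(C, b) = -2*(b - 7)/(C + (4 - b)) = -2*(-7 + b)/(4 + C - b))
P(-6, -1) + 29*39 = 2*(7 - 1*(-1))/(4 - 6 - 1*(-1)) + 29*39 = 2*(7 + 1)/(4 - 6 + 1) + 1131 = 2*8/(-1) + 1131 = 2*(-1)*8 + 1131 = -16 + 1131 = 1115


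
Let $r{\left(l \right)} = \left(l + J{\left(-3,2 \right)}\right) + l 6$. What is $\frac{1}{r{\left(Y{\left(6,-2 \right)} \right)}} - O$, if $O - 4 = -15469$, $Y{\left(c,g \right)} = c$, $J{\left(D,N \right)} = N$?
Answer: $\frac{680461}{44} \approx 15465.0$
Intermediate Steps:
$r{\left(l \right)} = 2 + 7 l$ ($r{\left(l \right)} = \left(l + 2\right) + l 6 = \left(2 + l\right) + 6 l = 2 + 7 l$)
$O = -15465$ ($O = 4 - 15469 = -15465$)
$\frac{1}{r{\left(Y{\left(6,-2 \right)} \right)}} - O = \frac{1}{2 + 7 \cdot 6} - -15465 = \frac{1}{2 + 42} + 15465 = \frac{1}{44} + 15465 = \frac{680461}{44}$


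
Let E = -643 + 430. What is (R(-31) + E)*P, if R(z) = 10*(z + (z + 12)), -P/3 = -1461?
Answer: -3125079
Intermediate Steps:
P = 4383 (P = -3*(-1461) = 4383)
R(z) = 120 + 20*z (R(z) = 10*(z + (12 + z)) = 10*(12 + 2*z) = 120 + 20*z)
E = -213
(R(-31) + E)*P = ((120 + 20*(-31)) - 213)*4383 = ((120 - 620) - 213)*4383 = (-500 - 213)*4383 = -713*4383 = -3125079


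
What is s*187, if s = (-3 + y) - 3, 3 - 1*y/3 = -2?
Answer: 1683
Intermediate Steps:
y = 15 (y = 9 - 3*(-2) = 9 + 6 = 15)
s = 9 (s = (-3 + 15) - 3 = 12 - 3 = 9)
s*187 = 9*187 = 1683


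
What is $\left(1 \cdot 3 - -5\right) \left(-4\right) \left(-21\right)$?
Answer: $672$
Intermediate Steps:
$\left(1 \cdot 3 - -5\right) \left(-4\right) \left(-21\right) = \left(3 + 5\right) \left(-4\right) \left(-21\right) = 8 \left(-4\right) \left(-21\right) = \left(-32\right) \left(-21\right) = 672$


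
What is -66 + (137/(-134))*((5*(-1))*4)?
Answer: -3052/67 ≈ -45.552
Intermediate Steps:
-66 + (137/(-134))*((5*(-1))*4) = -66 + (137*(-1/134))*(-5*4) = -66 - 137/134*(-20) = -66 + 1370/67 = -3052/67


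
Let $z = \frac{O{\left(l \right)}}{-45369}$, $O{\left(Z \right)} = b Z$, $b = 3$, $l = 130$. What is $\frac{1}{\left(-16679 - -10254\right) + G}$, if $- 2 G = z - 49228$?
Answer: $\frac{15123}{275072312} \approx 5.4978 \cdot 10^{-5}$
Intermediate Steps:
$O{\left(Z \right)} = 3 Z$
$z = - \frac{130}{15123}$ ($z = \frac{3 \cdot 130}{-45369} = 390 \left(- \frac{1}{45369}\right) = - \frac{130}{15123} \approx -0.0085962$)
$G = \frac{372237587}{15123}$ ($G = - \frac{- \frac{130}{15123} - 49228}{2} = \left(- \frac{1}{2}\right) \left(- \frac{744475174}{15123}\right) = \frac{372237587}{15123} \approx 24614.0$)
$\frac{1}{\left(-16679 - -10254\right) + G} = \frac{1}{\left(-16679 - -10254\right) + \frac{372237587}{15123}} = \frac{1}{\left(-16679 + 10254\right) + \frac{372237587}{15123}} = \frac{1}{-6425 + \frac{372237587}{15123}} = \frac{1}{\frac{275072312}{15123}} = \frac{15123}{275072312}$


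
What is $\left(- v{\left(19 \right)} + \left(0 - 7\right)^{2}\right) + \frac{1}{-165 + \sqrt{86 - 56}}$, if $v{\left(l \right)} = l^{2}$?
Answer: $- \frac{565667}{1813} - \frac{\sqrt{30}}{27195} \approx -312.01$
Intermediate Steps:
$\left(- v{\left(19 \right)} + \left(0 - 7\right)^{2}\right) + \frac{1}{-165 + \sqrt{86 - 56}} = \left(- 19^{2} + \left(0 - 7\right)^{2}\right) + \frac{1}{-165 + \sqrt{86 - 56}} = \left(\left(-1\right) 361 + \left(-7\right)^{2}\right) + \frac{1}{-165 + \sqrt{30}} = \left(-361 + 49\right) + \frac{1}{-165 + \sqrt{30}} = -312 + \frac{1}{-165 + \sqrt{30}}$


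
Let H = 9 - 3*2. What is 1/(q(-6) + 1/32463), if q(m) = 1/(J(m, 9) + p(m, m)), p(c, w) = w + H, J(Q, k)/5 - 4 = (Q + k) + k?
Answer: 2499651/32540 ≈ 76.818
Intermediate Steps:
H = 3 (H = 9 - 6 = 3)
J(Q, k) = 20 + 5*Q + 10*k (J(Q, k) = 20 + 5*((Q + k) + k) = 20 + 5*(Q + 2*k) = 20 + (5*Q + 10*k) = 20 + 5*Q + 10*k)
p(c, w) = 3 + w (p(c, w) = w + 3 = 3 + w)
q(m) = 1/(113 + 6*m) (q(m) = 1/((20 + 5*m + 10*9) + (3 + m)) = 1/((20 + 5*m + 90) + (3 + m)) = 1/((110 + 5*m) + (3 + m)) = 1/(113 + 6*m))
1/(q(-6) + 1/32463) = 1/(1/(113 + 6*(-6)) + 1/32463) = 1/(1/(113 - 36) + 1/32463) = 1/(1/77 + 1/32463) = 1/(32540/2499651) = 2499651/32540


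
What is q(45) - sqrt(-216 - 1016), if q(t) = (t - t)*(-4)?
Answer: -4*I*sqrt(77) ≈ -35.1*I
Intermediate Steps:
q(t) = 0 (q(t) = 0*(-4) = 0)
q(45) - sqrt(-216 - 1016) = 0 - sqrt(-216 - 1016) = 0 - sqrt(-1232) = 0 - 4*I*sqrt(77) = -4*I*sqrt(77)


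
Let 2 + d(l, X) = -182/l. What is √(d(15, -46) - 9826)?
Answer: I*√2214030/15 ≈ 99.198*I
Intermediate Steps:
d(l, X) = -2 - 182/l
√(d(15, -46) - 9826) = √((-2 - 182/15) - 9826) = √(-212/15 - 9826) = √(-147602/15) = I*√2214030/15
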